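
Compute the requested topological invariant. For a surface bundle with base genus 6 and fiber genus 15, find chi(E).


For a fiber bundle F -> E -> B (with CW structure): chi(E) = chi(B) * chi(F).
chi(Sigma_6) = -10, chi(Sigma_15) = -28.
chi(E) = (-10) * (-28) = 280

280


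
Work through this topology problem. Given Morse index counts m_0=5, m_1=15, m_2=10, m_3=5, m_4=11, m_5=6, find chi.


Morse theory: chi(M) = sum_k (-1)^k m_k where m_k = #(index-k critical points).
= (5) + (-15) + (10) + (-5) + (11) + (-6) = 0

0


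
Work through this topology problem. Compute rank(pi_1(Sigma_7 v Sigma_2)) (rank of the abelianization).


For a wedge: H_1(A v B) = H_1(A) + H_1(B).
b_1(Sigma_7) = 14, b_1(Sigma_2) = 4.
b_1 = 14 + 4 = 18

18


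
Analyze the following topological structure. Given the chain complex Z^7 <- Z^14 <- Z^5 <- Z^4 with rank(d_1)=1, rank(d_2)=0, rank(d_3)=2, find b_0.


rank H_k = rank(ker d_k) - rank(im d_{k+1}).
rank(ker d_0) = rank(C_0) - rank(d_0) = 7 - 0 = 7.
rank(im d_{0+1}) = 1.
rank H_0 = 7 - 1 = 6

6


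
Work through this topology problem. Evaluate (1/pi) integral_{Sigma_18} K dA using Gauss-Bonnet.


Gauss-Bonnet: integral K dA = 2*pi*chi(M).
chi(Sigma_18) = 2 - 2*18 = -34.
(integral K dA)/pi = 2*chi = 2*(-34) = -68

-68


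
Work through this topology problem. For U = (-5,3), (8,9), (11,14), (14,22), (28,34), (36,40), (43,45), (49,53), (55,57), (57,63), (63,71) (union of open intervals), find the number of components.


Sort and merge overlapping open intervals.
Merged: (-5,3), (8,9), (11,14), (14,22), (28,34), (36,40), (43,45), (49,53), (55,57), (57,63), (63,71).
Number of components = 11

11


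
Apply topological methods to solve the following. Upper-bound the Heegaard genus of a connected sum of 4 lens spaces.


Heegaard genus satisfies g(A#B) <= g(A) + g(B).
Each lens space has g = 1.
Upper bound: 4 * 1 = 4

4


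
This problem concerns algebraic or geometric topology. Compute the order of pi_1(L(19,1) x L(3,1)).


pi_1(X x Y) = pi_1(X) x pi_1(Y).
pi_1(L(19,1)) = Z/19, pi_1(L(3,1)) = Z/3.
|Z/19 x Z/3| = 19 * 3 = 57

57


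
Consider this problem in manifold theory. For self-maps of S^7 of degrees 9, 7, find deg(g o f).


Degree is multiplicative under composition: deg(g o f) = deg(g) * deg(f).
= 7 * 9 = 63

63


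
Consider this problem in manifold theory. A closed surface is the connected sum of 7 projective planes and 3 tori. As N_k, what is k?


Since a >= 1, the sum is non-orientable; each T^2 can be replaced by RP^2 # RP^2 (since T^2#RP^2 = 3RP^2).
Total crosscaps k = 7 + 2*3 = 13.
Check via chi: chi = 7*1 + 3*0 - (7+3-1)*2 = -11 = 2 - k = -11. Consistent.

13


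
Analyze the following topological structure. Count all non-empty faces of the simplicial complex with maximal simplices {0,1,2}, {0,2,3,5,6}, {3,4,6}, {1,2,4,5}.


Each maximal simplex on m vertices has 2^m - 1 nonempty faces.
Take the union (dedupe shared faces).
Total distinct faces = 48

48


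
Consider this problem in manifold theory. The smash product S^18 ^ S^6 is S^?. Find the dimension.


S^m ^ S^n = S^{m+n}.
k = 18 + 6 = 24

24


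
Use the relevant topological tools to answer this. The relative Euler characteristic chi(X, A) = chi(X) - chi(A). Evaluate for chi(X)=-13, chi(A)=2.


Relative Euler characteristic: chi(X, A) = chi(X) - chi(A).
= -13 - (2) = -15

-15


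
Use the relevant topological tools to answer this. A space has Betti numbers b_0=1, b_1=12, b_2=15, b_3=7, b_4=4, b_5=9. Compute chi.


chi = sum_k (-1)^k b_k.
= (1) + (-12) + (15) + (-7) + (4) + (-9)
= -8

-8


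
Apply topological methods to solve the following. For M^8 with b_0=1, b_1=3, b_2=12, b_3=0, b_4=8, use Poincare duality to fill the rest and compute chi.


By Poincare duality b_k = b_{8-k}, so full Betti numbers: b_0=1, b_1=3, b_2=12, b_3=0, b_4=8, b_5=0, b_6=12, b_7=3, b_8=1.
chi = sum (-1)^k b_k = 28

28


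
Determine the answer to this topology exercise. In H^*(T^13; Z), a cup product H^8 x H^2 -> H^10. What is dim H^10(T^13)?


Cup product: H^p x H^q -> H^{p+q}; here p+q = 8+2 = 10.
rank H^k(T^n) = C(n,k).
C(13,10) = 286

286


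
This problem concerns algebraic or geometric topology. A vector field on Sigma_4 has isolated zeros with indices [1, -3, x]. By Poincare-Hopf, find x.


Poincare-Hopf: sum of indices = chi(M).
chi(Sigma_4) = 2 - 2*4 = -6.
Sum of known indices = -2.
x = chi - (sum known) = -6 - (-2) = -4

-4


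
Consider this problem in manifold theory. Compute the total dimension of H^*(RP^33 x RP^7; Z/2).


dim H^*(RP^n; Z/2) = n+1 (one Z/2 in each degree 0..n).
Total Betti number is multiplicative.
Total = (33+1) * (7+1) = 34 * 8 = 272

272


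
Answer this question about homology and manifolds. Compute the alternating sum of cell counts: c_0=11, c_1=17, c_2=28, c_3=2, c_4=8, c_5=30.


chi = sum_k (-1)^k c_k.
= (-1)^0*11 + (-1)^1*17 + (-1)^2*28 + (-1)^3*2 + (-1)^4*8 + (-1)^5*30
= (11) + (-17) + (28) + (-2) + (8) + (-30)
= -2

-2


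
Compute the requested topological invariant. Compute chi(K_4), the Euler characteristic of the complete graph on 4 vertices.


K_4: V = 4, E = C(4,2) = 6.
chi = V - E = 4 - 6 = -2

-2


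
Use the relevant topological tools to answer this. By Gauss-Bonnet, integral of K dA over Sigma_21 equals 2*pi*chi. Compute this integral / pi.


Gauss-Bonnet: integral K dA = 2*pi*chi(M).
chi(Sigma_21) = 2 - 2*21 = -40.
(integral K dA)/pi = 2*chi = 2*(-40) = -80

-80


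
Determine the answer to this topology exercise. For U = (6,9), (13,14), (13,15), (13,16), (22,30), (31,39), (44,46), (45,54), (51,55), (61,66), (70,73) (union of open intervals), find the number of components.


Sort and merge overlapping open intervals.
Merged: (6,9), (13,16), (22,30), (31,39), (44,55), (61,66), (70,73).
Number of components = 7

7


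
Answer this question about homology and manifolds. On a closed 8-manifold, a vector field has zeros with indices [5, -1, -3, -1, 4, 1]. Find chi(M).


Poincare-Hopf: chi(M) = sum of indices of zeros.
chi = (5) + (-1) + (-3) + (-1) + (4) + (1) = 5

5


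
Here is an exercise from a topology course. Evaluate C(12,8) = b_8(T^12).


By the Kunneth formula, b_k(T^n) = C(n,k).
b_8(T^12) = C(12,8).
C(12,8) = 12!/(8!*4!) = 495

495


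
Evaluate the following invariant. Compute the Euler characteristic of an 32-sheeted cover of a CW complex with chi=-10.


For a finite covering: chi(E) = (number of sheets) * chi(B).
chi(E) = 32 * (-10) = -320

-320


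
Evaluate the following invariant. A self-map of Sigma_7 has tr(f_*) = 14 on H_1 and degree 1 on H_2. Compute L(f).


L(f) = tr(f_0*) - tr(f_1*) + tr(f_2*).
= 1 - (14) + (1)
= -12

-12


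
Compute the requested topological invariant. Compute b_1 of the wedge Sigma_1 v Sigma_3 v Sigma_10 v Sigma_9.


For a wedge X v Y: reduced H_k(X v Y) = H_k(X) + H_k(Y).
Each Sigma_g contributes b_1 = 2g.
b_1 = 2 + 6 + 20 + 18 = 46

46


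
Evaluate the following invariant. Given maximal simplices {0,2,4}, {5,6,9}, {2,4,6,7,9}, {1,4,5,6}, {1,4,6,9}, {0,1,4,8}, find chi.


Enumerate all faces; f-vector: f_0=9, f_1=23, f_2=22, f_3=8, f_4=1.
chi = sum (-1)^k f_k = 1

1


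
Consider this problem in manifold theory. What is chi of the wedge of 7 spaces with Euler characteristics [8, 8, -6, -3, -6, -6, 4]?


chi(A v B) = chi(A) + chi(B) - 1 (one point identified).
For 7 spaces: chi = (sum chi_i) - (7 - 1).
sum = -1; chi = -1 - 6 = -7

-7


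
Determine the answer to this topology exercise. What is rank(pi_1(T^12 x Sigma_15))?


pi_1(A x B) = pi_1(A) x pi_1(B); rank of abelianization = b_1.
b_1(T^12) = 12, b_1(Sigma_15) = 2*15 = 30.
b_1(product) = 12 + 30 = 42

42


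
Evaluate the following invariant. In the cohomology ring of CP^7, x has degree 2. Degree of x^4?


|x| = 2 in H^*(CP^n).
|x^4| = 4 * |x| = 4 * 2 = 8

8


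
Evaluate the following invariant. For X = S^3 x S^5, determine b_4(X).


Each S^d has Poincare polynomial 1 + t^d.
The product S^3 x S^5 has Poincare polynomial prod(1+t^d_i).
Expanding: b_0=1, b_3=1, b_5=1, b_8=1.
b_4 = 0

0


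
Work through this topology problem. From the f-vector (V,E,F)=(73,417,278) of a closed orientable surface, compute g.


chi = V - E + F = 73 - 417 + 278 = -66
For orientable closed surface: chi = 2 - 2g, so g = (2 - chi)/2.
g = (2 - (-66)) / 2 = 68 / 2 = 34

34


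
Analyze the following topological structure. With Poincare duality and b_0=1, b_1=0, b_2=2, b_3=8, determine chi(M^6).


By Poincare duality b_k = b_{6-k}, so full Betti numbers: b_0=1, b_1=0, b_2=2, b_3=8, b_4=2, b_5=0, b_6=1.
chi = sum (-1)^k b_k = -2

-2


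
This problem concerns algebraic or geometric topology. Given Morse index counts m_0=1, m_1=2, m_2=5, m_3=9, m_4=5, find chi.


Morse theory: chi(M) = sum_k (-1)^k m_k where m_k = #(index-k critical points).
= (1) + (-2) + (5) + (-9) + (5) = 0

0


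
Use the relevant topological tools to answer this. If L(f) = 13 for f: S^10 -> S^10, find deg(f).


L(f) = 1 + (-1)^10 deg(f) on S^10.
13 = 1 + (-1)^10 * deg(f)
(-1)^10 * deg(f) = 12
deg(f) = 12

12


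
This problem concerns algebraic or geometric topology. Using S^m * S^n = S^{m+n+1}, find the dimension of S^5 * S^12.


Join of spheres: S^m * S^n = S^{m+n+1}.
dim = 5 + 12 + 1 = 18

18


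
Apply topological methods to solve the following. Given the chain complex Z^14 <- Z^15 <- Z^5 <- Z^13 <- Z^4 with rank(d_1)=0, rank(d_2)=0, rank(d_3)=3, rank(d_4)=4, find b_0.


rank H_k = rank(ker d_k) - rank(im d_{k+1}).
rank(ker d_0) = rank(C_0) - rank(d_0) = 14 - 0 = 14.
rank(im d_{0+1}) = 0.
rank H_0 = 14 - 0 = 14

14


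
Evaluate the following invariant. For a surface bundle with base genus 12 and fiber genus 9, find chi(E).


For a fiber bundle F -> E -> B (with CW structure): chi(E) = chi(B) * chi(F).
chi(Sigma_12) = -22, chi(Sigma_9) = -16.
chi(E) = (-22) * (-16) = 352

352


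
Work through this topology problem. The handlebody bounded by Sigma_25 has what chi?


A genus-g handlebody deformation retracts to a wedge of g circles.
chi(vee_g S^1) = 1 - g.
chi(H_25) = 1 - 25 = -24

-24


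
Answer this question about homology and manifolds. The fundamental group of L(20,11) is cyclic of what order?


pi_1(L(p,q)) = Z/pZ for any q coprime to p.
|pi_1(L(20,11))| = 20

20


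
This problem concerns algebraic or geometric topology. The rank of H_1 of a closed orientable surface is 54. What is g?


For a closed orientable surface: b_1 = 2g.
54 = 2g
g = 54 / 2 = 27

27


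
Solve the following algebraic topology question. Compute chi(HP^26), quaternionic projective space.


HP^26 has one cell in each dimension 0, 4, ..., 4*26 (26+1 cells, all even-dim).
chi = 26 + 1 = 27

27


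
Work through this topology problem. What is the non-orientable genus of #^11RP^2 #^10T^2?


Since a >= 1, the sum is non-orientable; each T^2 can be replaced by RP^2 # RP^2 (since T^2#RP^2 = 3RP^2).
Total crosscaps k = 11 + 2*10 = 31.
Check via chi: chi = 11*1 + 10*0 - (11+10-1)*2 = -29 = 2 - k = -29. Consistent.

31


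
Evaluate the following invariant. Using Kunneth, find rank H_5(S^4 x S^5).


Each S^d has Poincare polynomial 1 + t^d.
The product S^4 x S^5 has Poincare polynomial prod(1+t^d_i).
Expanding: b_0=1, b_4=1, b_5=1, b_9=1.
b_5 = 1

1


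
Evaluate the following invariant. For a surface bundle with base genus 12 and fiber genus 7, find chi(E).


For a fiber bundle F -> E -> B (with CW structure): chi(E) = chi(B) * chi(F).
chi(Sigma_12) = -22, chi(Sigma_7) = -12.
chi(E) = (-22) * (-12) = 264

264


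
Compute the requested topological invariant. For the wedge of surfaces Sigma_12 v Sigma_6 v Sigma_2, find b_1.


For a wedge X v Y: reduced H_k(X v Y) = H_k(X) + H_k(Y).
Each Sigma_g contributes b_1 = 2g.
b_1 = 24 + 12 + 4 = 40

40


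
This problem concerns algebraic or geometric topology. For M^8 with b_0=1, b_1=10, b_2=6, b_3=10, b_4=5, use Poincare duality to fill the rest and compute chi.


By Poincare duality b_k = b_{8-k}, so full Betti numbers: b_0=1, b_1=10, b_2=6, b_3=10, b_4=5, b_5=10, b_6=6, b_7=10, b_8=1.
chi = sum (-1)^k b_k = -21

-21


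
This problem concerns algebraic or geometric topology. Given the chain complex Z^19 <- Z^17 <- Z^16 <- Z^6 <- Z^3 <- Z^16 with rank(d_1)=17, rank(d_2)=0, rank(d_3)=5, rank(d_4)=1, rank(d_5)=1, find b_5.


rank H_k = rank(ker d_k) - rank(im d_{k+1}).
rank(ker d_5) = rank(C_5) - rank(d_5) = 16 - 1 = 15.
rank(im d_{5+1}) = 0.
rank H_5 = 15 - 0 = 15

15


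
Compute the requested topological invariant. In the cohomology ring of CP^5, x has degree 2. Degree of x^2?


|x| = 2 in H^*(CP^n).
|x^2| = 2 * |x| = 2 * 2 = 4

4


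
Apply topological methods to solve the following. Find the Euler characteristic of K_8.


K_8: V = 8, E = C(8,2) = 28.
chi = V - E = 8 - 28 = -20

-20


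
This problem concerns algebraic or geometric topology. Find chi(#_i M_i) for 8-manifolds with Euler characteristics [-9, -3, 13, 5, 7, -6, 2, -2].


For n-manifolds: chi(A#B) = chi(A) + chi(B) - chi(S^8).
chi(S^8) = 1 + (-1)^8 = 2.
chi(#) = (sum chi_i) - (8-1)*chi(S^8) = 7 - 7*2 = -7

-7


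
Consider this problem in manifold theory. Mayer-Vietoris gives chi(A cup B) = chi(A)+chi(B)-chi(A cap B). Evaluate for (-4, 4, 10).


chi(A cup B) = chi(A) + chi(B) - chi(A cap B)
= -4 + (4) - (10)
= -10

-10


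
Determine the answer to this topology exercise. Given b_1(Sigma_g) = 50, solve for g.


For a closed orientable surface: b_1 = 2g.
50 = 2g
g = 50 / 2 = 25

25


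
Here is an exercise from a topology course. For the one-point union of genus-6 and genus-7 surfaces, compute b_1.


For a wedge: H_1(A v B) = H_1(A) + H_1(B).
b_1(Sigma_6) = 12, b_1(Sigma_7) = 14.
b_1 = 12 + 14 = 26

26


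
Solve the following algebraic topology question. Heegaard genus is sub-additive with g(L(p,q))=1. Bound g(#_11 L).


Heegaard genus satisfies g(A#B) <= g(A) + g(B).
Each lens space has g = 1.
Upper bound: 11 * 1 = 11

11


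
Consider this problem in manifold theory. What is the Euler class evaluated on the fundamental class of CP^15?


For any closed oriented manifold, <e(TM),[M]> = chi(M).
chi(CP^15) = 15+1 = 16

16


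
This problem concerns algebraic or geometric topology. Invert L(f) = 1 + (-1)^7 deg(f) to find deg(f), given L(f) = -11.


L(f) = 1 + (-1)^7 deg(f) on S^7.
-11 = 1 + (-1)^7 * deg(f)
(-1)^7 * deg(f) = -12
deg(f) = 12

12


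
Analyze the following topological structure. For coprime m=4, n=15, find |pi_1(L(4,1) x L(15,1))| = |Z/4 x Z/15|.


pi_1(X x Y) = pi_1(X) x pi_1(Y).
pi_1(L(4,1)) = Z/4, pi_1(L(15,1)) = Z/15.
|Z/4 x Z/15| = 4 * 15 = 60

60


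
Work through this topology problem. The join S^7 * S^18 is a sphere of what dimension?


Join of spheres: S^m * S^n = S^{m+n+1}.
dim = 7 + 18 + 1 = 26

26


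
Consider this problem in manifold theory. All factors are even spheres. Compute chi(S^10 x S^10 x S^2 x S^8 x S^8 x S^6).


chi is multiplicative: chi(X x Y) = chi(X) chi(Y).
Each even-dim sphere has chi = 2. There are 6 factors.
chi = 2^6 = 64

64


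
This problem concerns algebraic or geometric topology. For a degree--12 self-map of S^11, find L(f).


On S^11: L(f) = tr(f_0*) + (-1)^11 tr(f_11*) = 1 + (-1)^11 * deg(f).
L(f) = 1 + (-1)^11 * -12 = 1 + 12 = 13

13


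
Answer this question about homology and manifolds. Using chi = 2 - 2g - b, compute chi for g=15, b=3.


For a compact orientable surface with genus g and b boundary components: chi = 2 - 2g - b.
chi = 2 - 2*15 - 3 = 2 - 30 - 3 = -31

-31


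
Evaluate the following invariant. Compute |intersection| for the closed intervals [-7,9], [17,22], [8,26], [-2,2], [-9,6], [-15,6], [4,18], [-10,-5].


Intersection = [max(a_i), min(b_i)] = [17, -5].
Since 17 > -5, the intersection is empty.
Length = 0

0


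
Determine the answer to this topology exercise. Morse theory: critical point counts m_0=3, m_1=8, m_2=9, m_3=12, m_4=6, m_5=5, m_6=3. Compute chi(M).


Morse theory: chi(M) = sum_k (-1)^k m_k where m_k = #(index-k critical points).
= (3) + (-8) + (9) + (-12) + (6) + (-5) + (3) = -4

-4


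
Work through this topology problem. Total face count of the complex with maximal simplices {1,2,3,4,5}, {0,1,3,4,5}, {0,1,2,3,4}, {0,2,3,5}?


Each maximal simplex on m vertices has 2^m - 1 nonempty faces.
Take the union (dedupe shared faces).
Total distinct faces = 57

57


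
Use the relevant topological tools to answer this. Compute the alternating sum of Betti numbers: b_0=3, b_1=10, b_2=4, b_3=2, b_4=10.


chi = sum_k (-1)^k b_k.
= (3) + (-10) + (4) + (-2) + (10)
= 5

5


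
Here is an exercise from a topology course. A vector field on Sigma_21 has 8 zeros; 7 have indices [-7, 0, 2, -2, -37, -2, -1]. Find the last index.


Poincare-Hopf: sum of indices = chi(M).
chi(Sigma_21) = 2 - 2*21 = -40.
Sum of known indices = -47.
x = chi - (sum known) = -40 - (-47) = 7

7


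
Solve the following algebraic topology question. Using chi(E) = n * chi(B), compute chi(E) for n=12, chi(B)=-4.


For a finite covering: chi(E) = (number of sheets) * chi(B).
chi(E) = 12 * (-4) = -48

-48


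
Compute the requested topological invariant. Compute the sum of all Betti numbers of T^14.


b_k(T^14) = C(14,k), so the sum over k is sum_k C(14,k) = 2^14.
Total = 2^14 = 16384

16384


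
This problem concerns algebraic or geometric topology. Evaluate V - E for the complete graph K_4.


K_4: V = 4, E = C(4,2) = 6.
chi = V - E = 4 - 6 = -2

-2


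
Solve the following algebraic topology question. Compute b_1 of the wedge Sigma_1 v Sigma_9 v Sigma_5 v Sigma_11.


For a wedge X v Y: reduced H_k(X v Y) = H_k(X) + H_k(Y).
Each Sigma_g contributes b_1 = 2g.
b_1 = 2 + 18 + 10 + 22 = 52

52


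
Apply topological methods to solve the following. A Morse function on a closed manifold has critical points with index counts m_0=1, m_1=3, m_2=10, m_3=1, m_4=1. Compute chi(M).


Morse theory: chi(M) = sum_k (-1)^k m_k where m_k = #(index-k critical points).
= (1) + (-3) + (10) + (-1) + (1) = 8

8


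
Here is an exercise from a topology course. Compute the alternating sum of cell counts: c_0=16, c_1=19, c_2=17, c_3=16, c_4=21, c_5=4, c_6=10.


chi = sum_k (-1)^k c_k.
= (-1)^0*16 + (-1)^1*19 + (-1)^2*17 + (-1)^3*16 + (-1)^4*21 + (-1)^5*4 + (-1)^6*10
= (16) + (-19) + (17) + (-16) + (21) + (-4) + (10)
= 25

25


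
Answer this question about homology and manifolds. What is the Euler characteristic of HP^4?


HP^4 has one cell in each dimension 0, 4, ..., 4*4 (4+1 cells, all even-dim).
chi = 4 + 1 = 5

5


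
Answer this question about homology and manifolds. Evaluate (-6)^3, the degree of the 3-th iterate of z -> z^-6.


deg(f) = -6. Degree is multiplicative: deg(f^3) = (deg f)^3.
deg(f^3) = (-6)^3 = -216

-216


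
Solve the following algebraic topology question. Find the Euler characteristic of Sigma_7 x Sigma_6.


chi(Sigma_7) = 2 - 2*7 = -12
chi(Sigma_6) = 2 - 2*6 = -10
chi(product) = (-12) * (-10) = 120

120


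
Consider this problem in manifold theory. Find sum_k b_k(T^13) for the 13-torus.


b_k(T^13) = C(13,k), so the sum over k is sum_k C(13,k) = 2^13.
Total = 2^13 = 8192

8192


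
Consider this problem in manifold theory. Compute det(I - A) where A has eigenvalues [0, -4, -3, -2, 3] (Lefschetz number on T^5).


For a torus self-map: L(f) = det(I - A) where A acts on H_1.
L(f) = (1-0) * (1--4) * (1--3) * (1--2) * (1-3) = 1 * 5 * 4 * 3 * -2 = -120

-120


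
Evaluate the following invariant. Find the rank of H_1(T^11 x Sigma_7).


pi_1(A x B) = pi_1(A) x pi_1(B); rank of abelianization = b_1.
b_1(T^11) = 11, b_1(Sigma_7) = 2*7 = 14.
b_1(product) = 11 + 14 = 25

25


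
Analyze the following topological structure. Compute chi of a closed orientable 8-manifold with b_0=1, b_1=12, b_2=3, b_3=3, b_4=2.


By Poincare duality b_k = b_{8-k}, so full Betti numbers: b_0=1, b_1=12, b_2=3, b_3=3, b_4=2, b_5=3, b_6=3, b_7=12, b_8=1.
chi = sum (-1)^k b_k = -20

-20


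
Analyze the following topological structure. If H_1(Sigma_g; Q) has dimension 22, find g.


For a closed orientable surface: b_1 = 2g.
22 = 2g
g = 22 / 2 = 11

11


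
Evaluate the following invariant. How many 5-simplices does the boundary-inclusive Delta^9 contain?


Delta^9 has 9+1 vertices. A 5-face is a choice of 5+1 vertices.
f_5 = C(9+1, 5+1) = C(10,6) = 210

210


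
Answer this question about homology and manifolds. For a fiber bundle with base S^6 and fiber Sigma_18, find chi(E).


chi(S^6) = 2 (n even), chi(Sigma_18) = 2 - 2*18 = -34.
chi(E) = 2 * (-34) = -68

-68


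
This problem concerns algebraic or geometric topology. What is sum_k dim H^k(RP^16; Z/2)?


H^k(RP^16; Z/2) = Z/2 for each 0 <= k <= 16.
Total dimension = 16 + 1 = 17

17


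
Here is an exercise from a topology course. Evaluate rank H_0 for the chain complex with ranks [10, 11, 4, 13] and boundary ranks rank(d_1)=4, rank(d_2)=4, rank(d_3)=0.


rank H_k = rank(ker d_k) - rank(im d_{k+1}).
rank(ker d_0) = rank(C_0) - rank(d_0) = 10 - 0 = 10.
rank(im d_{0+1}) = 4.
rank H_0 = 10 - 4 = 6

6


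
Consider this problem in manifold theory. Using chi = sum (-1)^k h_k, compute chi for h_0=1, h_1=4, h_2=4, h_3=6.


Handles of index k contribute (-1)^k to chi (same as CW cells).
chi = (1) + (-4) + (4) + (-6) = -5

-5


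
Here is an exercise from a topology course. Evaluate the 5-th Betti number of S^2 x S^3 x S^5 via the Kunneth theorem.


Each S^d has Poincare polynomial 1 + t^d.
The product S^2 x S^3 x S^5 has Poincare polynomial prod(1+t^d_i).
Expanding: b_0=1, b_2=1, b_3=1, b_5=2, b_7=1, b_8=1, b_10=1.
b_5 = 2

2


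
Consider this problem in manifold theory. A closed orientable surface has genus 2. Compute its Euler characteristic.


For a closed orientable surface of genus g: chi = 2 - 2g.
Here g = 2.
chi = 2 - 2*2 = 2 - 4 = -2

-2


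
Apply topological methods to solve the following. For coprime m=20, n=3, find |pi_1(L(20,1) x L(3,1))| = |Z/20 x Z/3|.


pi_1(X x Y) = pi_1(X) x pi_1(Y).
pi_1(L(20,1)) = Z/20, pi_1(L(3,1)) = Z/3.
|Z/20 x Z/3| = 20 * 3 = 60

60


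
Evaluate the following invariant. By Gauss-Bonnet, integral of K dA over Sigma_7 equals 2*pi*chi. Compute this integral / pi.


Gauss-Bonnet: integral K dA = 2*pi*chi(M).
chi(Sigma_7) = 2 - 2*7 = -12.
(integral K dA)/pi = 2*chi = 2*(-12) = -24

-24


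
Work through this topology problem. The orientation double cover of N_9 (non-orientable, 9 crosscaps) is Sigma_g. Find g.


chi(N_9) = 2 - 9 = -7.
Double cover: chi(Sigma_g) = 2 * chi(N_9) = 2*(-7) = -14.
2 - 2g = -14, so g = (2 - (-14))/2 = 16/2 = 8

8


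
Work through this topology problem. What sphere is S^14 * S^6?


Join of spheres: S^m * S^n = S^{m+n+1}.
dim = 14 + 6 + 1 = 21

21


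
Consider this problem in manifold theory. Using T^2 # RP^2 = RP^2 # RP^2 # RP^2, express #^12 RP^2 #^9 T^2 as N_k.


Since a >= 1, the sum is non-orientable; each T^2 can be replaced by RP^2 # RP^2 (since T^2#RP^2 = 3RP^2).
Total crosscaps k = 12 + 2*9 = 30.
Check via chi: chi = 12*1 + 9*0 - (12+9-1)*2 = -28 = 2 - k = -28. Consistent.

30


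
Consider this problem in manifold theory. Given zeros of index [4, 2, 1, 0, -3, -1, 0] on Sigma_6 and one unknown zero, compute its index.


Poincare-Hopf: sum of indices = chi(M).
chi(Sigma_6) = 2 - 2*6 = -10.
Sum of known indices = 3.
x = chi - (sum known) = -10 - (3) = -13

-13


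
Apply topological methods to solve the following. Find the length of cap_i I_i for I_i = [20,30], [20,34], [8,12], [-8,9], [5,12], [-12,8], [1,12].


Intersection = [max(a_i), min(b_i)] = [20, 8].
Since 20 > 8, the intersection is empty.
Length = 0

0


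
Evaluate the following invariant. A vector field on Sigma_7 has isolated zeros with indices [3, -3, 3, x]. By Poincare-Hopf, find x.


Poincare-Hopf: sum of indices = chi(M).
chi(Sigma_7) = 2 - 2*7 = -12.
Sum of known indices = 3.
x = chi - (sum known) = -12 - (3) = -15

-15


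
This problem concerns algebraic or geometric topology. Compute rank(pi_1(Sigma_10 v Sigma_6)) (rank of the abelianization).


For a wedge: H_1(A v B) = H_1(A) + H_1(B).
b_1(Sigma_10) = 20, b_1(Sigma_6) = 12.
b_1 = 20 + 12 = 32

32


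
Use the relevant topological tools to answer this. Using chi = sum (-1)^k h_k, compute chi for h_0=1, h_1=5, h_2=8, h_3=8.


Handles of index k contribute (-1)^k to chi (same as CW cells).
chi = (1) + (-5) + (8) + (-8) = -4

-4


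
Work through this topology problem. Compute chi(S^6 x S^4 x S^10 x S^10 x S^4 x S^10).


chi is multiplicative: chi(X x Y) = chi(X) chi(Y).
Each even-dim sphere has chi = 2. There are 6 factors.
chi = 2^6 = 64

64


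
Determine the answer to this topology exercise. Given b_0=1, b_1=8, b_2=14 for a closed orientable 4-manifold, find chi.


By Poincare duality b_k = b_{4-k}, so full Betti numbers: b_0=1, b_1=8, b_2=14, b_3=8, b_4=1.
chi = sum (-1)^k b_k = 0

0


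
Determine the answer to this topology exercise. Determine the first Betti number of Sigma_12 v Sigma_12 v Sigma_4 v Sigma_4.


For a wedge X v Y: reduced H_k(X v Y) = H_k(X) + H_k(Y).
Each Sigma_g contributes b_1 = 2g.
b_1 = 24 + 24 + 8 + 8 = 64

64


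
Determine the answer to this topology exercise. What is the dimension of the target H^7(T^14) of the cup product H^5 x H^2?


Cup product: H^p x H^q -> H^{p+q}; here p+q = 5+2 = 7.
rank H^k(T^n) = C(n,k).
C(14,7) = 3432

3432


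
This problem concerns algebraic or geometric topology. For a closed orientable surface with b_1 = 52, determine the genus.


For a closed orientable surface: b_1 = 2g.
52 = 2g
g = 52 / 2 = 26

26


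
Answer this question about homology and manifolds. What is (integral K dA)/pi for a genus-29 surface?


Gauss-Bonnet: integral K dA = 2*pi*chi(M).
chi(Sigma_29) = 2 - 2*29 = -56.
(integral K dA)/pi = 2*chi = 2*(-56) = -112

-112


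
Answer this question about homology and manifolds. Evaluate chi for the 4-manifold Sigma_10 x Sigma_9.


chi(Sigma_10) = 2 - 2*10 = -18
chi(Sigma_9) = 2 - 2*9 = -16
chi(product) = (-18) * (-16) = 288

288


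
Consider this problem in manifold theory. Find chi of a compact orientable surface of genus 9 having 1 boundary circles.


For a compact orientable surface with genus g and b boundary components: chi = 2 - 2g - b.
chi = 2 - 2*9 - 1 = 2 - 18 - 1 = -17

-17


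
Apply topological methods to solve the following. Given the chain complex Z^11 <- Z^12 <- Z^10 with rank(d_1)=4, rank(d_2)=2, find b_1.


rank H_k = rank(ker d_k) - rank(im d_{k+1}).
rank(ker d_1) = rank(C_1) - rank(d_1) = 12 - 4 = 8.
rank(im d_{1+1}) = 2.
rank H_1 = 8 - 2 = 6

6


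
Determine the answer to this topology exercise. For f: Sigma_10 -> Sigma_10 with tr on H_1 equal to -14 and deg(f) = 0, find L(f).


L(f) = tr(f_0*) - tr(f_1*) + tr(f_2*).
= 1 - (-14) + (0)
= 15

15


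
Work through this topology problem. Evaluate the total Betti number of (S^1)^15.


b_k(T^15) = C(15,k), so the sum over k is sum_k C(15,k) = 2^15.
Total = 2^15 = 32768

32768


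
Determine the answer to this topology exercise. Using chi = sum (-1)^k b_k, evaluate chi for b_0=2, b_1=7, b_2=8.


chi = sum_k (-1)^k b_k.
= (2) + (-7) + (8)
= 3

3


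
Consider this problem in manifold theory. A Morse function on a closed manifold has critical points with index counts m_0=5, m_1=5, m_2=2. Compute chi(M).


Morse theory: chi(M) = sum_k (-1)^k m_k where m_k = #(index-k critical points).
= (5) + (-5) + (2) = 2

2


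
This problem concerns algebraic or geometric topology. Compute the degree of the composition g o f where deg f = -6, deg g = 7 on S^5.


Degree is multiplicative under composition: deg(g o f) = deg(g) * deg(f).
= 7 * -6 = -42

-42


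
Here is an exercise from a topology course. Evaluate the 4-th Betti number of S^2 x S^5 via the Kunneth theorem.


Each S^d has Poincare polynomial 1 + t^d.
The product S^2 x S^5 has Poincare polynomial prod(1+t^d_i).
Expanding: b_0=1, b_2=1, b_5=1, b_7=1.
b_4 = 0

0


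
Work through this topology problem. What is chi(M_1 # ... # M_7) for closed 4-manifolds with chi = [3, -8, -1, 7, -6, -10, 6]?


For n-manifolds: chi(A#B) = chi(A) + chi(B) - chi(S^4).
chi(S^4) = 1 + (-1)^4 = 2.
chi(#) = (sum chi_i) - (7-1)*chi(S^4) = -9 - 6*2 = -21

-21


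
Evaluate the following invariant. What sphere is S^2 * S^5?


Join of spheres: S^m * S^n = S^{m+n+1}.
dim = 2 + 5 + 1 = 8

8


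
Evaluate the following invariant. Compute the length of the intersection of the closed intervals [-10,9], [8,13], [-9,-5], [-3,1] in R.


Intersection = [max(a_i), min(b_i)] = [8, -5].
Since 8 > -5, the intersection is empty.
Length = 0

0


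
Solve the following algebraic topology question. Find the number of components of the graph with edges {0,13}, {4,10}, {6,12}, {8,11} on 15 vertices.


Run DFS/union-find over 15 vertices.
V = 15, E = 4.
Number of components = 11

11


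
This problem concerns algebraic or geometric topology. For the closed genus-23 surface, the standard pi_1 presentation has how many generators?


Standard presentation: pi_1(Sigma_g) = <a_1,b_1,...,a_g,b_g | [a_1,b_1]...[a_g,b_g] = 1>.
Number of generators = 2g = 2*23 = 46

46


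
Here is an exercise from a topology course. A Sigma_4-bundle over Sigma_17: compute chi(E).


For a fiber bundle F -> E -> B (with CW structure): chi(E) = chi(B) * chi(F).
chi(Sigma_17) = -32, chi(Sigma_4) = -6.
chi(E) = (-32) * (-6) = 192

192


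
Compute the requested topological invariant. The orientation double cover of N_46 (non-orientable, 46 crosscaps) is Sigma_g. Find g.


chi(N_46) = 2 - 46 = -44.
Double cover: chi(Sigma_g) = 2 * chi(N_46) = 2*(-44) = -88.
2 - 2g = -88, so g = (2 - (-88))/2 = 90/2 = 45

45


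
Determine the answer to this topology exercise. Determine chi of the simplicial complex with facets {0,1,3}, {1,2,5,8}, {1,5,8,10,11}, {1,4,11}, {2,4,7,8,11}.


Enumerate all faces; f-vector: f_0=10, f_1=25, f_2=25, f_3=11, f_4=2.
chi = sum (-1)^k f_k = 1

1


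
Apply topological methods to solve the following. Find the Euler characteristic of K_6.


K_6: V = 6, E = C(6,2) = 15.
chi = V - E = 6 - 15 = -9

-9


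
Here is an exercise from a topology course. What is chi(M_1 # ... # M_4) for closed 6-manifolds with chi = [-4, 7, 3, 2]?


For n-manifolds: chi(A#B) = chi(A) + chi(B) - chi(S^6).
chi(S^6) = 1 + (-1)^6 = 2.
chi(#) = (sum chi_i) - (4-1)*chi(S^6) = 8 - 3*2 = 2

2


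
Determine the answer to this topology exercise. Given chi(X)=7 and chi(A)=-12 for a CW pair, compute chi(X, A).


Relative Euler characteristic: chi(X, A) = chi(X) - chi(A).
= 7 - (-12) = 19

19


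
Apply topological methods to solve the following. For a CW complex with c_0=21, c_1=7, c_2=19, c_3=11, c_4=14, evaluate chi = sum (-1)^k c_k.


chi = sum_k (-1)^k c_k.
= (-1)^0*21 + (-1)^1*7 + (-1)^2*19 + (-1)^3*11 + (-1)^4*14
= (21) + (-7) + (19) + (-11) + (14)
= 36

36


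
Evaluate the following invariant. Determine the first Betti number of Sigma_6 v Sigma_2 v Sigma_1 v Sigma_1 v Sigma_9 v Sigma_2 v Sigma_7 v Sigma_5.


For a wedge X v Y: reduced H_k(X v Y) = H_k(X) + H_k(Y).
Each Sigma_g contributes b_1 = 2g.
b_1 = 12 + 4 + 2 + 2 + 18 + 4 + 14 + 10 = 66

66


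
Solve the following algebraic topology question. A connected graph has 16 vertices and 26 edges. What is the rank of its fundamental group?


For a connected graph: rank(pi_1) = b_1 = E - V + 1 = 1 - chi.
chi = V - E = 16 - 26 = -10.
rank = 1 - (-10) = 26 - 16 + 1 = 11

11


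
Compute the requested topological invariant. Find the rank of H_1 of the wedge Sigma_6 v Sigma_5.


For a wedge: H_1(A v B) = H_1(A) + H_1(B).
b_1(Sigma_6) = 12, b_1(Sigma_5) = 10.
b_1 = 12 + 10 = 22

22


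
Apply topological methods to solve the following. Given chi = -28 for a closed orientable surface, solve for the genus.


chi = 2 - 2g for closed orientable surfaces.
-28 = 2 - 2g
2g = 2 - (-28) = 30
g = 15

15


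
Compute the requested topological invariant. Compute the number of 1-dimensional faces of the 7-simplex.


Delta^7 has 7+1 vertices. A 1-face is a choice of 1+1 vertices.
f_1 = C(7+1, 1+1) = C(8,2) = 28

28


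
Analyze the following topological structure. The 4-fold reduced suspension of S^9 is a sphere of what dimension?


Each suspension raises dimension by 1: Sigma S^n = S^{n+1}.
Sigma^4 S^9 = S^{9+4} = S^13

13


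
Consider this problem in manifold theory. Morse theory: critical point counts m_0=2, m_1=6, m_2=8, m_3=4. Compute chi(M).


Morse theory: chi(M) = sum_k (-1)^k m_k where m_k = #(index-k critical points).
= (2) + (-6) + (8) + (-4) = 0

0


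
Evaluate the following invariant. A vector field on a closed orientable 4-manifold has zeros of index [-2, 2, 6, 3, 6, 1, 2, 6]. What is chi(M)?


Poincare-Hopf: chi(M) = sum of indices of zeros.
chi = (-2) + (2) + (6) + (3) + (6) + (1) + (2) + (6) = 24

24


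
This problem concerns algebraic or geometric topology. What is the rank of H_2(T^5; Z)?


By the Kunneth formula, b_k(T^n) = C(n,k).
b_2(T^5) = C(5,2).
C(5,2) = 5!/(2!*3!) = 10

10


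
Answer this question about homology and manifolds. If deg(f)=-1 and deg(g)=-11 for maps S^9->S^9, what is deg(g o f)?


Degree is multiplicative under composition: deg(g o f) = deg(g) * deg(f).
= -11 * -1 = 11

11


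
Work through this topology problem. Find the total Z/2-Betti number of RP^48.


H^k(RP^48; Z/2) = Z/2 for each 0 <= k <= 48.
Total dimension = 48 + 1 = 49

49


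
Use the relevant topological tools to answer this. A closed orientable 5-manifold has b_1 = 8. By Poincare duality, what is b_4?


Poincare duality for closed orientable n-manifolds: b_k = b_{n-k}.
Here n = 5, so b_4 = b_1 = 8

8


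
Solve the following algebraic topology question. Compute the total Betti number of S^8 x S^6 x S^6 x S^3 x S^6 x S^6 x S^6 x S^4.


Total Betti number is multiplicative under products.
Each S^d (d>=1) has total Betti number 2.
There are 8 sphere factors.
Total = 2^8 = 256

256


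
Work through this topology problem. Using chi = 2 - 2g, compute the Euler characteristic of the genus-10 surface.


For a closed orientable surface of genus g: chi = 2 - 2g.
Here g = 10.
chi = 2 - 2*10 = 2 - 20 = -18

-18


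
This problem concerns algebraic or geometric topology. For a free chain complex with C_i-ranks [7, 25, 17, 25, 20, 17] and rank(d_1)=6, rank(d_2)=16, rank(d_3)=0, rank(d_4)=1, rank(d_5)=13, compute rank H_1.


rank H_k = rank(ker d_k) - rank(im d_{k+1}).
rank(ker d_1) = rank(C_1) - rank(d_1) = 25 - 6 = 19.
rank(im d_{1+1}) = 16.
rank H_1 = 19 - 16 = 3

3


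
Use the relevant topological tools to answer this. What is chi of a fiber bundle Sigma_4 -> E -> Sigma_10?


For a fiber bundle F -> E -> B (with CW structure): chi(E) = chi(B) * chi(F).
chi(Sigma_10) = -18, chi(Sigma_4) = -6.
chi(E) = (-18) * (-6) = 108

108


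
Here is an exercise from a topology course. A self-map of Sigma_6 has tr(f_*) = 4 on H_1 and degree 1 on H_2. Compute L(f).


L(f) = tr(f_0*) - tr(f_1*) + tr(f_2*).
= 1 - (4) + (1)
= -2

-2


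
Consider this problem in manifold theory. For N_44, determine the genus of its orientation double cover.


chi(N_44) = 2 - 44 = -42.
Double cover: chi(Sigma_g) = 2 * chi(N_44) = 2*(-42) = -84.
2 - 2g = -84, so g = (2 - (-84))/2 = 86/2 = 43

43


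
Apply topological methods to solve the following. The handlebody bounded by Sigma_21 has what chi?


A genus-g handlebody deformation retracts to a wedge of g circles.
chi(vee_g S^1) = 1 - g.
chi(H_21) = 1 - 21 = -20

-20


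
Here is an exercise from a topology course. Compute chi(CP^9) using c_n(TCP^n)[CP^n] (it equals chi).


For any closed oriented manifold, <e(TM),[M]> = chi(M).
chi(CP^9) = 9+1 = 10

10


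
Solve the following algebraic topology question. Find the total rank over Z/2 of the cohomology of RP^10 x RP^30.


dim H^*(RP^n; Z/2) = n+1 (one Z/2 in each degree 0..n).
Total Betti number is multiplicative.
Total = (10+1) * (30+1) = 11 * 31 = 341

341


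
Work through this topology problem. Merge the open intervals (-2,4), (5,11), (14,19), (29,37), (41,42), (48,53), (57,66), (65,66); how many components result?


Sort and merge overlapping open intervals.
Merged: (-2,4), (5,11), (14,19), (29,37), (41,42), (48,53), (57,66).
Number of components = 7

7


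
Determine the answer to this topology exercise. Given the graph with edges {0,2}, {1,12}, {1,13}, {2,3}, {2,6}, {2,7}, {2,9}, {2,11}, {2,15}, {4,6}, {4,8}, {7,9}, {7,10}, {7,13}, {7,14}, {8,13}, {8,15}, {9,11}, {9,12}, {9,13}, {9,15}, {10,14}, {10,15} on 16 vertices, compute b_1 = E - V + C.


b_1 = E - V + (number of components).
E = 23, V = 16, components = 2.
b_1 = 23 - 16 + 2 = 9

9


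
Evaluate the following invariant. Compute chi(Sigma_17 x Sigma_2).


chi(Sigma_17) = 2 - 2*17 = -32
chi(Sigma_2) = 2 - 2*2 = -2
chi(product) = (-32) * (-2) = 64

64


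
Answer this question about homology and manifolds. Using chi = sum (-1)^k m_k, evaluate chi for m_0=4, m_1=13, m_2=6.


Morse theory: chi(M) = sum_k (-1)^k m_k where m_k = #(index-k critical points).
= (4) + (-13) + (6) = -3

-3


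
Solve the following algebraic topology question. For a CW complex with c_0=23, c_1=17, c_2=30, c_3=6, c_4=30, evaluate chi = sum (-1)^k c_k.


chi = sum_k (-1)^k c_k.
= (-1)^0*23 + (-1)^1*17 + (-1)^2*30 + (-1)^3*6 + (-1)^4*30
= (23) + (-17) + (30) + (-6) + (30)
= 60

60


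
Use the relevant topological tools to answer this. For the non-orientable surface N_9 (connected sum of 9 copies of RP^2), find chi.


For a non-orientable closed surface with k crosscaps: chi = 2 - k.
Here k = 9.
chi = 2 - 9 = -7

-7


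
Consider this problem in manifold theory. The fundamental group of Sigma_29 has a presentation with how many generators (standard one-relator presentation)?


Standard presentation: pi_1(Sigma_g) = <a_1,b_1,...,a_g,b_g | [a_1,b_1]...[a_g,b_g] = 1>.
Number of generators = 2g = 2*29 = 58

58


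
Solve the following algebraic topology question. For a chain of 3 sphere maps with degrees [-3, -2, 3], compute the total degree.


Degree is multiplicative: deg(composition) = product of degrees.
= (-3) * (-2) * (3) = 18

18


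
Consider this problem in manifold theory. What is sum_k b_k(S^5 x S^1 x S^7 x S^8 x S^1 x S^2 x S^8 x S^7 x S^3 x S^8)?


Total Betti number is multiplicative under products.
Each S^d (d>=1) has total Betti number 2.
There are 10 sphere factors.
Total = 2^10 = 1024

1024


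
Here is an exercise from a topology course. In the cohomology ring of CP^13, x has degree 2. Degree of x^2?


|x| = 2 in H^*(CP^n).
|x^2| = 2 * |x| = 2 * 2 = 4

4


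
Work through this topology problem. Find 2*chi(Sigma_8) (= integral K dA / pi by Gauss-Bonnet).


Gauss-Bonnet: integral K dA = 2*pi*chi(M).
chi(Sigma_8) = 2 - 2*8 = -14.
(integral K dA)/pi = 2*chi = 2*(-14) = -28

-28


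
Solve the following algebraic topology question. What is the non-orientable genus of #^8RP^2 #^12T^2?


Since a >= 1, the sum is non-orientable; each T^2 can be replaced by RP^2 # RP^2 (since T^2#RP^2 = 3RP^2).
Total crosscaps k = 8 + 2*12 = 32.
Check via chi: chi = 8*1 + 12*0 - (8+12-1)*2 = -30 = 2 - k = -30. Consistent.

32


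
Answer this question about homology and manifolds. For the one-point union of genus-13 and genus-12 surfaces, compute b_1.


For a wedge: H_1(A v B) = H_1(A) + H_1(B).
b_1(Sigma_13) = 26, b_1(Sigma_12) = 24.
b_1 = 26 + 24 = 50

50


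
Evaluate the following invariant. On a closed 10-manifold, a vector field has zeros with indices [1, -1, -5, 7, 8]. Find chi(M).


Poincare-Hopf: chi(M) = sum of indices of zeros.
chi = (1) + (-1) + (-5) + (7) + (8) = 10

10
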